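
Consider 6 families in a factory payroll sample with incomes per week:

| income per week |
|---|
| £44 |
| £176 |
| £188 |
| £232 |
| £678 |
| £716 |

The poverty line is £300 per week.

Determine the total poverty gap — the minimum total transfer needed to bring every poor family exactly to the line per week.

Below the line: £44, £176, £188, £232 (q = 4 of N = 6).
Individual gaps: 300−44 = 256; 300−176 = 124; 300−188 = 112; 300−232 = 68.
Aggregate gap = £560.

£560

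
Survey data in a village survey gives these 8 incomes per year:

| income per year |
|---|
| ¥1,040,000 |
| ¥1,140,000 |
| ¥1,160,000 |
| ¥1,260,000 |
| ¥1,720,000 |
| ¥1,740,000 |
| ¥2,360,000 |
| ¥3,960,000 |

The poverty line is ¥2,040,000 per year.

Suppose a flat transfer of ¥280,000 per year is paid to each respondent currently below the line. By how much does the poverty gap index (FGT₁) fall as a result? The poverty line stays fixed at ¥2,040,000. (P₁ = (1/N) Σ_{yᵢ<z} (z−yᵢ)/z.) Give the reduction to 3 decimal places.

Before: below the line — ¥1,040,000, ¥1,140,000, ¥1,160,000, ¥1,260,000, ¥1,720,000, ¥1,740,000; poverty gap index (FGT₁) = 0.25613.
After the ¥280,000 transfer: below the line — ¥1,320,000, ¥1,420,000, ¥1,440,000, ¥1,540,000, ¥2,000,000, ¥2,020,000; poverty gap index (FGT₁) = 0.15319.
Reduction = 0.25613 − 0.15319 = 0.103.

0.103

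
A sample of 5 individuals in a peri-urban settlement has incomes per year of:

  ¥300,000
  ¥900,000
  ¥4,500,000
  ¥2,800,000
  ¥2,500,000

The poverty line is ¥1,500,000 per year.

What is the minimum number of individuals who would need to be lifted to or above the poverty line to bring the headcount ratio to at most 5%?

2

2 of the 5 individuals are poor, so H = 2/5 = 0.400.
A headcount ratio of at most 5% allows at most ⌊0.05 × 5⌋ = 0 poor individuals.
So at least 2 − 0 = 2 must be lifted.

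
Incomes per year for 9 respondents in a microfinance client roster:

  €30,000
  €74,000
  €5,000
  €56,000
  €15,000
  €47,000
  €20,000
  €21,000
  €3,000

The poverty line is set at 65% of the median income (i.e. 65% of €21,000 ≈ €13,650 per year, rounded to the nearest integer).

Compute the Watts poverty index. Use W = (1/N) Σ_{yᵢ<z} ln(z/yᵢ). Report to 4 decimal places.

Poor units: €3,000, €5,000 (q = 2 of N = 9).
ln(z/y) terms: ln(13650/3000) = 1.5151; ln(13650/5000) = 1.0043.
W = 2.519429 / 9 = 0.2799.

0.2799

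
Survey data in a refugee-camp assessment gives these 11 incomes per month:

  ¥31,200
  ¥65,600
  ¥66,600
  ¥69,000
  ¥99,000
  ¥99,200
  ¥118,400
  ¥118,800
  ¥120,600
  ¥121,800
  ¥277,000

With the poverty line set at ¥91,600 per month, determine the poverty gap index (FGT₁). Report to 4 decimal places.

0.1330

Incomes under z: ¥31,200, ¥65,600, ¥66,600, ¥69,000 (q = 4 of N = 11).
Shortfall ratios: (91600−31200)/91600 = 0.6594; (91600−65600)/91600 = 0.2838; (91600−66600)/91600 = 0.2729; (91600−69000)/91600 = 0.2467.
Σ = 1.462882. Dividing by the full population N = 11 gives P₁ = 0.1330.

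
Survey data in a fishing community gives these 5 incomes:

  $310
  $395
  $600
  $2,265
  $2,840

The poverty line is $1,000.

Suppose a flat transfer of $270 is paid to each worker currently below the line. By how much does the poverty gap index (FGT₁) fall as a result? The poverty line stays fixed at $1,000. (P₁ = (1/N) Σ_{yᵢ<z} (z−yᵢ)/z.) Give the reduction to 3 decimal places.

0.162

Before: below the line — $310, $395, $600; poverty gap index (FGT₁) = 0.33900.
After the $270 transfer: below the line — $580, $665, $870; poverty gap index (FGT₁) = 0.17700.
Reduction = 0.33900 − 0.17700 = 0.162.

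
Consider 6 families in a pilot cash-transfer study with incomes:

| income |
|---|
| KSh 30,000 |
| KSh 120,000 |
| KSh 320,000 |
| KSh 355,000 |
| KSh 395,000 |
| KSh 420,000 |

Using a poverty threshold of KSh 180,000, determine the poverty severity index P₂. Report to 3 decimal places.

0.134

Below z: KSh 30,000, KSh 120,000 (q = 2 of N = 6).
Gap ratios (z−y)/z: (180000−30000)/180000 = 0.8333; (180000−120000)/180000 = 0.3333.
Squared: 0.6944; 0.1111.
Sum = 0.805556; P₂ = 0.805556 / 6 = 0.134.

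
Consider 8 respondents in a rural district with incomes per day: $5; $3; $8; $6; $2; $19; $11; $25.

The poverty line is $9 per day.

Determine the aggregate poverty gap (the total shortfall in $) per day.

Poor units: $2, $3, $5, $6, $8 (q = 5 of N = 8).
Individual gaps: 9−2 = 7; 9−3 = 6; 9−5 = 4; 9−6 = 3; 9−8 = 1.
Aggregate gap = $21.

$21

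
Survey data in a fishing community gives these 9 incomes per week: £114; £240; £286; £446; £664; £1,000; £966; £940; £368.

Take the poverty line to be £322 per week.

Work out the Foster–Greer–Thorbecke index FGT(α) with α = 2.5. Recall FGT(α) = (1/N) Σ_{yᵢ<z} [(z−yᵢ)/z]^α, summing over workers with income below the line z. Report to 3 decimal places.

0.041

Incomes under z: £114, £240, £286 (q = 3 of N = 9).
Relative gaps: (322−114)/322 = 0.6460; (322−240)/322 = 0.2547; (322−286)/322 = 0.1118.
Raised to α = 2.5: 0.33537; 0.03273; 0.00418.
Sum = 0.372271; FGT(2.5) = 0.372271 / 9 = 0.041.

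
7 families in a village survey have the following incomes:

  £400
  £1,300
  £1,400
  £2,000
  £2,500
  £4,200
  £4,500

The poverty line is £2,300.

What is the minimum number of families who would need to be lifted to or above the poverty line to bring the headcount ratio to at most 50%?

1

Currently q = 4 of N = 7 are below the line (H = 0.571).
A headcount ratio of at most 50% allows at most ⌊0.50 × 7⌋ = 3 poor families.
So at least 4 − 3 = 1 must be lifted.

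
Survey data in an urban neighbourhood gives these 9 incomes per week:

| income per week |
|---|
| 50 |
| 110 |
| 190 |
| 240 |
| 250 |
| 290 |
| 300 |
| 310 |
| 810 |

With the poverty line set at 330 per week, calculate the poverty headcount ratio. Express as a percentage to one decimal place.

8 of the 9 workers have income below 330.
H = 8/9 = 88.9%.

88.9%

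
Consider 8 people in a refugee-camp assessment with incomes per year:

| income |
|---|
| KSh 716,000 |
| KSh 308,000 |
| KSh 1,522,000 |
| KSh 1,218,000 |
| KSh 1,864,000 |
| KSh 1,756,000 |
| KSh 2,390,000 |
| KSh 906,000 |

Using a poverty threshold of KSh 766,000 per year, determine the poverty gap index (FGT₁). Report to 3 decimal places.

0.083

Poor units: KSh 308,000, KSh 716,000 (q = 2 of N = 8).
Relative gaps: (766000−308000)/766000 = 0.5979; (766000−716000)/766000 = 0.0653.
Sum of shortfalls = 0.663185; P₁ averages over all N: 0.663185 / 8 = 0.083.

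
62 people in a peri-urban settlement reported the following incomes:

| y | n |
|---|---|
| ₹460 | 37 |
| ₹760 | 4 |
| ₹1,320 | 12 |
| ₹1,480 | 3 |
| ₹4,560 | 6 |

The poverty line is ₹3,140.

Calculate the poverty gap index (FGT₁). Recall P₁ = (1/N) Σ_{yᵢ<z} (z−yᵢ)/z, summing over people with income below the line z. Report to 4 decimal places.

Below z: 37×₹460, 4×₹760, 12×₹1,320, 3×₹1,480 (q = 56 of N = 62).
Shortfall ratios: (3140−460)/3140 = 0.8535 (×37); (3140−760)/3140 = 0.7580 (×4); (3140−1320)/3140 = 0.5796 (×12); (3140−1480)/3140 = 0.5287 (×3).
Σ = 43.152866. Dividing by the full population N = 62 gives P₁ = 0.6960.

0.6960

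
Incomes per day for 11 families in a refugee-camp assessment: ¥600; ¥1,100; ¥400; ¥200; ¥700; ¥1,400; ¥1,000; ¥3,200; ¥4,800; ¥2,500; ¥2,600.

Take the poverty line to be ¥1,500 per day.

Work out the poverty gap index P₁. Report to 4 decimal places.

Below the line: ¥200, ¥400, ¥600, ¥700, ¥1,000, ¥1,100, ¥1,400 (q = 7 of N = 11).
Normalized shortfalls: (1500−200)/1500 = 0.8667; (1500−400)/1500 = 0.7333; (1500−600)/1500 = 0.6000; (1500−700)/1500 = 0.5333; (1500−1000)/1500 = 0.3333; (1500−1100)/1500 = 0.2667; (1500−1400)/1500 = 0.0667.
Sum of shortfalls = 3.400000; P₁ averages over all N: 3.400000 / 11 = 0.3091.

0.3091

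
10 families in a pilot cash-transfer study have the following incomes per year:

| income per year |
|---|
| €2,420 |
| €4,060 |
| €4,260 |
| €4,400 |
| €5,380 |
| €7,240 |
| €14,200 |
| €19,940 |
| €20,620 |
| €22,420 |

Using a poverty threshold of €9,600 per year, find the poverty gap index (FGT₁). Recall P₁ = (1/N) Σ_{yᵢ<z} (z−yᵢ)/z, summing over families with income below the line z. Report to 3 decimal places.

0.311

Poor units: €2,420, €4,060, €4,260, €4,400, €5,380, €7,240 (q = 6 of N = 10).
Relative gaps: (9600−2420)/9600 = 0.7479; (9600−4060)/9600 = 0.5771; (9600−4260)/9600 = 0.5563; (9600−4400)/9600 = 0.5417; (9600−5380)/9600 = 0.4396; (9600−7240)/9600 = 0.2458.
Σ = 3.108333. Dividing by the full population N = 10 gives P₁ = 0.311.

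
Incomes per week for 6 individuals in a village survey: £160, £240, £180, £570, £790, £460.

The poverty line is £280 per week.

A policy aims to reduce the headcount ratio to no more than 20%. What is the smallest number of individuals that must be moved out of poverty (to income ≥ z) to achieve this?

2

3 of the 6 individuals are poor, so H = 3/6 = 0.500.
A headcount ratio of at most 20% allows at most ⌊0.20 × 6⌋ = 1 poor individuals.
So at least 3 − 1 = 2 must be lifted.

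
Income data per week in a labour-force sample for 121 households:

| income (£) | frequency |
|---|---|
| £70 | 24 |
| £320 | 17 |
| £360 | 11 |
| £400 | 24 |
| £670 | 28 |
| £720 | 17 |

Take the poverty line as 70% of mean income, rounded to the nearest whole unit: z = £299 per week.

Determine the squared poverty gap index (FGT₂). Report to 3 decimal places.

0.116

Below the line: 24×£70 (q = 24 of N = 121).
Normalized shortfalls: (299−70)/299 = 0.7659 (×24).
Squared: 0.5866 (×24).
Sum = 14.077963; P₂ = 14.077963 / 121 = 0.116.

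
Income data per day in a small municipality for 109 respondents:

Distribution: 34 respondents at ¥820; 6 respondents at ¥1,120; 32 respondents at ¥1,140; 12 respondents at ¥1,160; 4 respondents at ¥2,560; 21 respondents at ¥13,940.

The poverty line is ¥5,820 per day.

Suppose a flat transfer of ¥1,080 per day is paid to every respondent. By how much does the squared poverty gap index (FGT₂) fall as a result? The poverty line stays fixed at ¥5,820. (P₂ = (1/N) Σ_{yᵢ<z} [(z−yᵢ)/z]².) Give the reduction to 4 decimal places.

Before: below the line — 34×¥820, 6×¥1,120, 32×¥1,140, 12×¥1,160, 4×¥2,560; squared poverty gap index (FGT₂) = 0.538046.
After the ¥1,080 transfer: below the line — 34×¥1,900, 6×¥2,200, 32×¥2,220, 12×¥2,240, 4×¥3,640; squared poverty gap index (FGT₂) = 0.321934.
Reduction = 0.538046 − 0.321934 = 0.2161.

0.2161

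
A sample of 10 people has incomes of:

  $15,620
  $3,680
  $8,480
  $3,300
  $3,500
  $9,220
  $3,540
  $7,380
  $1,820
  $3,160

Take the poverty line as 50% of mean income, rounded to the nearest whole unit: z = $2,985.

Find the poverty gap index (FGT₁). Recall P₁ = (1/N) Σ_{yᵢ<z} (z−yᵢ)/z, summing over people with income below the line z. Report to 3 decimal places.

0.039

Below z: $1,820 (q = 1 of N = 10).
Relative gaps: (2985−1820)/2985 = 0.3903.
Sum of shortfalls = 0.390285; P₁ averages over all N: 0.390285 / 10 = 0.039.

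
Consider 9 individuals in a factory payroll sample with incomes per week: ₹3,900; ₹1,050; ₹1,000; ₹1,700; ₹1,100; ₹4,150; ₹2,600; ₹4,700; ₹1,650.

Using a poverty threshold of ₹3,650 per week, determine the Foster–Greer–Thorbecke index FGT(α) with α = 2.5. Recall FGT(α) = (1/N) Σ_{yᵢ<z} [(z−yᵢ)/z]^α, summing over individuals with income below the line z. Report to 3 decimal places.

Incomes under z: ₹1,000, ₹1,050, ₹1,100, ₹1,650, ₹1,700, ₹2,600 (q = 6 of N = 9).
Relative gaps: (3650−1000)/3650 = 0.7260; (3650−1050)/3650 = 0.7123; (3650−1100)/3650 = 0.6986; (3650−1650)/3650 = 0.5479; (3650−1700)/3650 = 0.5342; (3650−2600)/3650 = 0.2877.
Raised to α = 2.5: 0.44914; 0.42825; 0.40796; 0.22225; 0.20862; 0.04439.
Sum = 1.760611; FGT(2.5) = 1.760611 / 9 = 0.196.

0.196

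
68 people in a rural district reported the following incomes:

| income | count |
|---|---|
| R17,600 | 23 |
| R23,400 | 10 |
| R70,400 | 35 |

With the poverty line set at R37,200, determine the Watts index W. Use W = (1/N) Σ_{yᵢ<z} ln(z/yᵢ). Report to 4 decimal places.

0.3213

Incomes under z: 23×R17,600, 10×R23,400 (q = 33 of N = 68).
Log shortfalls: ln(37200/17600) = 0.7484 (×23); ln(37200/23400) = 0.4636 (×10).
W = 21.849154 / 68 = 0.3213.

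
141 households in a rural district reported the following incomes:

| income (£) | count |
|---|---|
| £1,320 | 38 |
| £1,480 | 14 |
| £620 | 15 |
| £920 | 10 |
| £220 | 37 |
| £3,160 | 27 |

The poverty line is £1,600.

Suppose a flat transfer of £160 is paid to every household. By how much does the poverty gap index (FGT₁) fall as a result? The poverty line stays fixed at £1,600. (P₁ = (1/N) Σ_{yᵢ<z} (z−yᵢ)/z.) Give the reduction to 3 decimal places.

0.078

Before: below the line — 37×£220, 15×£620, 10×£920, 38×£1,320, 14×£1,480; poverty gap index (FGT₁) = 0.37624.
After the £160 transfer: below the line — 37×£380, 15×£780, 10×£1,080, 38×£1,480; poverty gap index (FGT₁) = 0.29787.
Reduction = 0.37624 − 0.29787 = 0.078.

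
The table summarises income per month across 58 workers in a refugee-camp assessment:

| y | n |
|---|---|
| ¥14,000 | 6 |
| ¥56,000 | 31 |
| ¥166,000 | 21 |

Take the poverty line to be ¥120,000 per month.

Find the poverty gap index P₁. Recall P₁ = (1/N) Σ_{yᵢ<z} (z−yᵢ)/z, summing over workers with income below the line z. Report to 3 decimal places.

Below z: 6×¥14,000, 31×¥56,000 (q = 37 of N = 58).
Gap ratios (z−y)/z: (120000−14000)/120000 = 0.8833 (×6); (120000−56000)/120000 = 0.5333 (×31).
Σ = 21.833333. Dividing by the full population N = 58 gives P₁ = 0.376.

0.376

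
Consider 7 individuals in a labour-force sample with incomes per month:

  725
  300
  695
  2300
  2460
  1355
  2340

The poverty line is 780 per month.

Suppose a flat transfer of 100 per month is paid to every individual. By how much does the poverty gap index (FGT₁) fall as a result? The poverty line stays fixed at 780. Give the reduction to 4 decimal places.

Before: below the line — 300, 695, 725; poverty gap index (FGT₁) = 0.113553.
After the 100 transfer: below the line — 400; poverty gap index (FGT₁) = 0.069597.
Reduction = 0.113553 − 0.069597 = 0.0440.

0.0440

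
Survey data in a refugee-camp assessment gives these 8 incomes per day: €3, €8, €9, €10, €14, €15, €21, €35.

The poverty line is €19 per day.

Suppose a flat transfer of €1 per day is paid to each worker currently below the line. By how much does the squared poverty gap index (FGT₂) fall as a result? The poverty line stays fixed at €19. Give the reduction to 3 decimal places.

Before: below the line — €3, €8, €9, €10, €14, €15; squared poverty gap index (FGT₂) = 0.20741.
After the €1 transfer: below the line — €4, €9, €10, €11, €15, €16; squared poverty gap index (FGT₂) = 0.17140.
Reduction = 0.20741 − 0.17140 = 0.036.

0.036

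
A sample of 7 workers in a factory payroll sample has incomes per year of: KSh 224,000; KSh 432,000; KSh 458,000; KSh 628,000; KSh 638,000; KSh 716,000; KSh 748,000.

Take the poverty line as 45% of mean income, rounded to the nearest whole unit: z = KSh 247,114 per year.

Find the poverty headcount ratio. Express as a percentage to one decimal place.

1 of the 7 workers have income below KSh 247,114.
H = 1/7 = 14.3%.

14.3%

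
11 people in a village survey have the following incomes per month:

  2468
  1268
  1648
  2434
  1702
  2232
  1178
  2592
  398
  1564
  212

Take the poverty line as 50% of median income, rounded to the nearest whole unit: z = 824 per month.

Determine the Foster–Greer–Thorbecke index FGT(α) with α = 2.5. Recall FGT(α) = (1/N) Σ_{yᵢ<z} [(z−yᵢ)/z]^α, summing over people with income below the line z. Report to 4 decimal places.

0.0607

Below z: 212, 398 (q = 2 of N = 11).
Normalized shortfalls: (824−212)/824 = 0.7427; (824−398)/824 = 0.5170.
Raised to α = 2.5: 0.47540; 0.19218.
Sum = 0.667580; FGT(2.5) = 0.667580 / 11 = 0.0607.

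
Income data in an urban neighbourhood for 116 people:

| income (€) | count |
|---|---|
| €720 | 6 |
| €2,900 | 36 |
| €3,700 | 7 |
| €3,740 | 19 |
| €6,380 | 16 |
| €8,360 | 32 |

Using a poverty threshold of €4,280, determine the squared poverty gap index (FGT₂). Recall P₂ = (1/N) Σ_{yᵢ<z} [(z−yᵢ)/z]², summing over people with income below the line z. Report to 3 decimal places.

0.072

Below z: 6×€720, 36×€2,900, 7×€3,700, 19×€3,740 (q = 68 of N = 116).
Normalized shortfalls: (4280−720)/4280 = 0.8318 (×6); (4280−2900)/4280 = 0.3224 (×36); (4280−3700)/4280 = 0.1355 (×7); (4280−3740)/4280 = 0.1262 (×19).
Squared: 0.6919 (×6); 0.1040 (×36); 0.0184 (×7); 0.0159 (×19).
Sum = 8.324701; P₂ = 8.324701 / 116 = 0.072.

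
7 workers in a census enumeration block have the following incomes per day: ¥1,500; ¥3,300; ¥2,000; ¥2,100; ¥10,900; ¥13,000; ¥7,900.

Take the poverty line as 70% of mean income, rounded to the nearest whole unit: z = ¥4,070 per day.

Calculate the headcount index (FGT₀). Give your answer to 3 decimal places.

4 of the 7 workers have income below ¥4,070.
H = 4/7 = 0.571.

0.571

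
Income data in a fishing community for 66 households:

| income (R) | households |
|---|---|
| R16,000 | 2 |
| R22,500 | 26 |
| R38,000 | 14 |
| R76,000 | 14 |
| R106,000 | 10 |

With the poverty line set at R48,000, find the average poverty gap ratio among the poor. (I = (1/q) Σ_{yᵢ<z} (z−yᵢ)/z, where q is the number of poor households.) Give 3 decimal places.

0.430

Poor units: 2×R16,000, 26×R22,500, 14×R38,000 (q = 42 of N = 66).
Relative gaps: 0.6667 (×2), 0.5312 (×26), 0.2083 (×14); sum = 18.062500.
The income-gap ratio divides by q (the poor only): 18.062500 / 42 = 0.430.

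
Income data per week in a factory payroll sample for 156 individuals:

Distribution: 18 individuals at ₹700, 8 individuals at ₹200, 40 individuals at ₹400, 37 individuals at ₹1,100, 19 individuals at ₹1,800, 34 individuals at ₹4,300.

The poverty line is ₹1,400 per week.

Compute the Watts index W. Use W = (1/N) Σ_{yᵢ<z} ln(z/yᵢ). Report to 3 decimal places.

0.558

Below z: 8×₹200, 40×₹400, 18×₹700, 37×₹1,100 (q = 103 of N = 156).
Log shortfalls: ln(1400/200) = 1.9459 (×8); ln(1400/400) = 1.2528 (×40); ln(1400/700) = 0.6931 (×18); ln(1400/1100) = 0.2412 (×37).
W = 87.077445 / 156 = 0.558.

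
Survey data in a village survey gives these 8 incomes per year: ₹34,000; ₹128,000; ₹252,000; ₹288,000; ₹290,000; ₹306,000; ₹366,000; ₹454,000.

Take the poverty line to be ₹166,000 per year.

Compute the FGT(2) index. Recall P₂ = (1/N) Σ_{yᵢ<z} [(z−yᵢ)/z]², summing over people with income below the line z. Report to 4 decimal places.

Poor units: ₹34,000, ₹128,000 (q = 2 of N = 8).
Gap ratios (z−y)/z: (166000−34000)/166000 = 0.7952; (166000−128000)/166000 = 0.2289.
Squared: 0.6323; 0.0524.
Sum = 0.684715; P₂ = 0.684715 / 8 = 0.0856.

0.0856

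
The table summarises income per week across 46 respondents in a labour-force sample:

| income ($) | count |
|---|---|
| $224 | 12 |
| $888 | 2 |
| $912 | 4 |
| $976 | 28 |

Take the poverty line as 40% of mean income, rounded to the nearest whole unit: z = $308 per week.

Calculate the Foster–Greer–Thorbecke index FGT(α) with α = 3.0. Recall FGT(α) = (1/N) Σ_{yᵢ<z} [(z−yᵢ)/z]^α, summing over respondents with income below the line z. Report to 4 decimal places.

0.0053

Below the line: 12×$224 (q = 12 of N = 46).
Shortfall ratios: (308−224)/308 = 0.2727 (×12).
Raised to α = 3.0: 0.02029 (×12).
Sum = 0.243426; FGT(3.0) = 0.243426 / 46 = 0.0053.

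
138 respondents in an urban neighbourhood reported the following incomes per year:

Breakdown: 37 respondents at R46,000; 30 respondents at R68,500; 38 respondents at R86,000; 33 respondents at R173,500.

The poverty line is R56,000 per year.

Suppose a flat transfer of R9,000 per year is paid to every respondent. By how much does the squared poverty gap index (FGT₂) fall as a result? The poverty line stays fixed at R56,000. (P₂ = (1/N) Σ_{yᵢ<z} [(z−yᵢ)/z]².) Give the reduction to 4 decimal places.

0.0085

Before: below the line — 37×R46,000; squared poverty gap index (FGT₂) = 0.008550.
After the R9,000 transfer: below the line — 37×R55,000; squared poverty gap index (FGT₂) = 0.000085.
Reduction = 0.008550 − 0.000085 = 0.0085.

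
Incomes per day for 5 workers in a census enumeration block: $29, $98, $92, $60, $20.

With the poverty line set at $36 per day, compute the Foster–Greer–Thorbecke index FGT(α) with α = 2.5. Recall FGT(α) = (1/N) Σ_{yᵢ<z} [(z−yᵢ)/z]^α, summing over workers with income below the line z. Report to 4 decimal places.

Below z: $20, $29 (q = 2 of N = 5).
Relative gaps: (36−20)/36 = 0.4444; (36−29)/36 = 0.1944.
Raised to α = 2.5: 0.13169; 0.01667.
Sum = 0.148359; FGT(2.5) = 0.148359 / 5 = 0.0297.

0.0297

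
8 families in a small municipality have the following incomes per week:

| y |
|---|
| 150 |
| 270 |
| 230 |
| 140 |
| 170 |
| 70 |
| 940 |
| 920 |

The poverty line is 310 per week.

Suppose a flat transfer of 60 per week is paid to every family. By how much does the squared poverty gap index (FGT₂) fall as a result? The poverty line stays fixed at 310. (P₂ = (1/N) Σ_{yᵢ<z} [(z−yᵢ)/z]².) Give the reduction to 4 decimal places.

0.1020

Before: below the line — 70, 140, 150, 170, 230, 270; squared poverty gap index (FGT₂) = 0.181712.
After the 60 transfer: below the line — 130, 200, 210, 230, 290; squared poverty gap index (FGT₂) = 0.079735.
Reduction = 0.181712 − 0.079735 = 0.1020.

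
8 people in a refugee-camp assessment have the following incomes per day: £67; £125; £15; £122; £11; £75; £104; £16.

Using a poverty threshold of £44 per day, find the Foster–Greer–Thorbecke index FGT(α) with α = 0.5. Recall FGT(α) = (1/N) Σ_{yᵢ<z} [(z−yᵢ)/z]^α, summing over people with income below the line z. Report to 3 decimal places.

Incomes under z: £11, £15, £16 (q = 3 of N = 8).
Gap ratios (z−y)/z: (44−11)/44 = 0.7500; (44−15)/44 = 0.6591; (44−16)/44 = 0.6364.
Raised to α = 0.5: 0.86603; 0.81184; 0.79772.
Sum = 2.475594; FGT(0.5) = 2.475594 / 8 = 0.309.

0.309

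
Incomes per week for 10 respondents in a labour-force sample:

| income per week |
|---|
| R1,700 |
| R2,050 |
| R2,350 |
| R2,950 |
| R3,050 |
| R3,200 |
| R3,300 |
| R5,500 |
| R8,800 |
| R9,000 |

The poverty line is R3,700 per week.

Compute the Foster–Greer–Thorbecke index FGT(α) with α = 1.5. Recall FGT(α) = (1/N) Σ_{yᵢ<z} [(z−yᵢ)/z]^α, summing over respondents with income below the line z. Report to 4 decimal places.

0.1166

Below the line: R1,700, R2,050, R2,350, R2,950, R3,050, R3,200, R3,300 (q = 7 of N = 10).
Normalized shortfalls: (3700−1700)/3700 = 0.5405; (3700−2050)/3700 = 0.4459; (3700−2350)/3700 = 0.3649; (3700−2950)/3700 = 0.2027; (3700−3050)/3700 = 0.1757; (3700−3200)/3700 = 0.1351; (3700−3300)/3700 = 0.1081.
Raised to α = 1.5: 0.39741; 0.29780; 0.22039; 0.09126; 0.07363; 0.04968; 0.03555.
Sum = 1.165722; FGT(1.5) = 1.165722 / 10 = 0.1166.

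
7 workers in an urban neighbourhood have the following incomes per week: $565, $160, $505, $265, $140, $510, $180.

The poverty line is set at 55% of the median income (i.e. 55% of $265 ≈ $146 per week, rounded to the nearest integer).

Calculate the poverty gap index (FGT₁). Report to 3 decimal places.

0.006

Below z: $140 (q = 1 of N = 7).
Gap ratios (z−y)/z: (146−140)/146 = 0.0411.
Sum of shortfalls = 0.041096; P₁ averages over all N: 0.041096 / 7 = 0.006.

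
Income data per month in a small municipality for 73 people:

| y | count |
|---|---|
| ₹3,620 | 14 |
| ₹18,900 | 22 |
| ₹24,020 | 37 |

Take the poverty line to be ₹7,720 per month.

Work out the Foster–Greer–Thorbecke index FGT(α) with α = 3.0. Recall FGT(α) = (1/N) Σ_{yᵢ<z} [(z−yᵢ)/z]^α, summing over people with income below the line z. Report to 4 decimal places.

0.0287

Below the line: 14×₹3,620 (q = 14 of N = 73).
Relative gaps: (7720−3620)/7720 = 0.5311 (×14).
Raised to α = 3.0: 0.14980 (×14).
Sum = 2.097141; FGT(3.0) = 2.097141 / 73 = 0.0287.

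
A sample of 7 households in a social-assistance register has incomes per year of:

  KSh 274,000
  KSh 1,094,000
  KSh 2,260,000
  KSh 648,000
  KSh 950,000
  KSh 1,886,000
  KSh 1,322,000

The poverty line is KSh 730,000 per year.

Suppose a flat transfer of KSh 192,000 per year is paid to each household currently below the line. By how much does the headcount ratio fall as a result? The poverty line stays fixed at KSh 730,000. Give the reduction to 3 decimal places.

0.143

Before: below the line — KSh 274,000, KSh 648,000; headcount ratio = 0.28571.
After the KSh 192,000 transfer: below the line — KSh 466,000; headcount ratio = 0.14286.
Reduction = 0.28571 − 0.14286 = 0.143.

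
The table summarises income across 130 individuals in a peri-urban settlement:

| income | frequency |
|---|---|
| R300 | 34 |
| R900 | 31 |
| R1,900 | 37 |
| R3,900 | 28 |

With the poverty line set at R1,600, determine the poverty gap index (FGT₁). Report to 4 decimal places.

Below z: 34×R300, 31×R900 (q = 65 of N = 130).
Gap ratios (z−y)/z: (1600−300)/1600 = 0.8125 (×34); (1600−900)/1600 = 0.4375 (×31).
Sum of shortfalls = 41.187500; P₁ averages over all N: 41.187500 / 130 = 0.3168.

0.3168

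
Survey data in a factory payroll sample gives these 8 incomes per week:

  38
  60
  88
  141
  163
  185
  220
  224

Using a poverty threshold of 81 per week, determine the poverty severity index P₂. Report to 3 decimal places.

0.044

Incomes under z: 38, 60 (q = 2 of N = 8).
Gap ratios (z−y)/z: (81−38)/81 = 0.5309; (81−60)/81 = 0.2593.
Squared: 0.2818; 0.0672.
Sum = 0.349032; P₂ = 0.349032 / 8 = 0.044.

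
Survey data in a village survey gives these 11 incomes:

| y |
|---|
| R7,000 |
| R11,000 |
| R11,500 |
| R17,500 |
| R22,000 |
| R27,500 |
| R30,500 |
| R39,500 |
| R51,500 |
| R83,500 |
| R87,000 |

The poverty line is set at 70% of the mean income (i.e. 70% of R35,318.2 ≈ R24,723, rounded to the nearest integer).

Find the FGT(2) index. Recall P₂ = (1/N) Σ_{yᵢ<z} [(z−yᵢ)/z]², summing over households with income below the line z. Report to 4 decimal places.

Poor units: R7,000, R11,000, R11,500, R17,500, R22,000 (q = 5 of N = 11).
Shortfall ratios: (24723−7000)/24723 = 0.7169; (24723−11000)/24723 = 0.5551; (24723−11500)/24723 = 0.5348; (24723−17500)/24723 = 0.2922; (24723−22000)/24723 = 0.1101.
Squared: 0.5139; 0.3081; 0.2861; 0.0854; 0.0121.
Sum = 1.205542; P₂ = 1.205542 / 11 = 0.1096.

0.1096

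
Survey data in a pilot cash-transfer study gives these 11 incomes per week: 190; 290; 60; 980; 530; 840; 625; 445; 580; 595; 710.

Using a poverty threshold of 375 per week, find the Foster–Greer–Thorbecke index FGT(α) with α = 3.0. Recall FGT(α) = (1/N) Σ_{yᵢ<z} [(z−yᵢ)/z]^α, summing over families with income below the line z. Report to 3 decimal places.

Poor units: 60, 190, 290 (q = 3 of N = 11).
Gap ratios (z−y)/z: (375−60)/375 = 0.8400; (375−190)/375 = 0.4933; (375−290)/375 = 0.2267.
Raised to α = 3.0: 0.59270; 0.12007; 0.01165.
Sum = 0.724416; FGT(3.0) = 0.724416 / 11 = 0.066.

0.066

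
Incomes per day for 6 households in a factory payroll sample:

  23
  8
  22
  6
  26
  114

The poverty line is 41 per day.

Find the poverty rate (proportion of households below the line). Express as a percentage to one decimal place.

83.3%

5 of the 6 households have income below 41.
H = 5/6 = 83.3%.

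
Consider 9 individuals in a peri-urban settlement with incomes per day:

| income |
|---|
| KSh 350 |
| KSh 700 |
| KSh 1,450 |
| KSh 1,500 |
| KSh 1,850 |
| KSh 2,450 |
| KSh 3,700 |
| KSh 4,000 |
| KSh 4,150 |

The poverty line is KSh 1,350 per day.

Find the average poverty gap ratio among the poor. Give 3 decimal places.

0.611

Below z: KSh 350, KSh 700 (q = 2 of N = 9).
Relative gaps: 0.7407, 0.4815; sum = 1.222222.
The income-gap ratio divides by q (the poor only): 1.222222 / 2 = 0.611.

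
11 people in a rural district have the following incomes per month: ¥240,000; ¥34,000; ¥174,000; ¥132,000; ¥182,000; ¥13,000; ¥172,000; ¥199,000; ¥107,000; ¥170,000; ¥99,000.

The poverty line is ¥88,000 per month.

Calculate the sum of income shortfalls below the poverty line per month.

Incomes under z: ¥13,000, ¥34,000 (q = 2 of N = 11).
Individual gaps: 88000−13000 = 75000; 88000−34000 = 54000.
Aggregate gap = ¥129,000.

¥129,000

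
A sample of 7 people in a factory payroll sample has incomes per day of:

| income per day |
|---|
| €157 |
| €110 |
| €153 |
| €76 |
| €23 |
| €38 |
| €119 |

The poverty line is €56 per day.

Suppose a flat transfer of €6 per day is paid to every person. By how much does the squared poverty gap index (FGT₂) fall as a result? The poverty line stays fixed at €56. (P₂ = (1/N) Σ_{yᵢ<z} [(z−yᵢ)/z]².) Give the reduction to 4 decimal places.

Before: below the line — €23, €38; squared poverty gap index (FGT₂) = 0.064368.
After the €6 transfer: below the line — €29, €44; squared poverty gap index (FGT₂) = 0.039769.
Reduction = 0.064368 − 0.039769 = 0.0246.

0.0246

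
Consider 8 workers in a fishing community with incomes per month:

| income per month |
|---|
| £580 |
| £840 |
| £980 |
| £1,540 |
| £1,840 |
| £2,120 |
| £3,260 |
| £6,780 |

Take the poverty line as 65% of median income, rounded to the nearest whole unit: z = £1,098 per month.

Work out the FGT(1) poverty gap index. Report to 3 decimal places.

0.102

Incomes under z: £580, £840, £980 (q = 3 of N = 8).
Relative gaps: (1098−580)/1098 = 0.4718; (1098−840)/1098 = 0.2350; (1098−980)/1098 = 0.1075.
Σ = 0.814208. Dividing by the full population N = 8 gives P₁ = 0.102.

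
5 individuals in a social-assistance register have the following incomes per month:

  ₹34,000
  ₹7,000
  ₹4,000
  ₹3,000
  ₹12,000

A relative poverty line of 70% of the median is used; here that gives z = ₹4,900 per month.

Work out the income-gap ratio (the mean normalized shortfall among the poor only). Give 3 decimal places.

Incomes under z: ₹3,000, ₹4,000 (q = 2 of N = 5).
Shortfall ratios (z−y)/z: 0.3878, 0.1837; sum = 0.571429.
The income-gap ratio divides by q (the poor only): 0.571429 / 2 = 0.286.

0.286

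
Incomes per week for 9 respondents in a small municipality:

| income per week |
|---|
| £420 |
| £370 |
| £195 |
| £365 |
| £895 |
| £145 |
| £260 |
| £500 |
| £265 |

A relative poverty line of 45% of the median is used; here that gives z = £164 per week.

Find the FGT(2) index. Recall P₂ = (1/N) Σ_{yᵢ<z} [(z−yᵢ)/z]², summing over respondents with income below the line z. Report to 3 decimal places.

Below the line: £145 (q = 1 of N = 9).
Shortfall ratios: (164−145)/164 = 0.1159.
Squared: 0.0134.
Sum = 0.013422; P₂ = 0.013422 / 9 = 0.001.

0.001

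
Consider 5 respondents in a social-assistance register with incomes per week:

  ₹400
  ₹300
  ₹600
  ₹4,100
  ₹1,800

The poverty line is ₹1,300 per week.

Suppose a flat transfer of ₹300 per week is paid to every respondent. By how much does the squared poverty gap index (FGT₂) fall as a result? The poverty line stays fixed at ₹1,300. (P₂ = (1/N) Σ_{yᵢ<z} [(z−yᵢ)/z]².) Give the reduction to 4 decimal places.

0.1527

Before: below the line — ₹300, ₹400, ₹600; squared poverty gap index (FGT₂) = 0.272189.
After the ₹300 transfer: below the line — ₹600, ₹700, ₹900; squared poverty gap index (FGT₂) = 0.119527.
Reduction = 0.272189 − 0.119527 = 0.1527.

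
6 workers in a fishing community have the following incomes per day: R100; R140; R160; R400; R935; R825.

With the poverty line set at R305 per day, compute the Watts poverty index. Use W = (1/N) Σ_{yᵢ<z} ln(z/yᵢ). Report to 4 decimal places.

Poor units: R100, R140, R160 (q = 3 of N = 6).
Log gaps: ln(305/100) = 1.1151; ln(305/140) = 0.7787; ln(305/160) = 0.6451.
W = 2.538949 / 6 = 0.4232.

0.4232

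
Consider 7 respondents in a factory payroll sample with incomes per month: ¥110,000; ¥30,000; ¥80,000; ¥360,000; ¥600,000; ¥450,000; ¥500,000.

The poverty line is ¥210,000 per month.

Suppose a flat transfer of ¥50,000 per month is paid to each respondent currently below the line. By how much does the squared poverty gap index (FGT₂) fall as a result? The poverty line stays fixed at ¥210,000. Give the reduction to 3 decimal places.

0.109

Before: below the line — ¥30,000, ¥80,000, ¥110,000; squared poverty gap index (FGT₂) = 0.19210.
After the ¥50,000 transfer: below the line — ¥80,000, ¥130,000, ¥160,000; squared poverty gap index (FGT₂) = 0.08358.
Reduction = 0.19210 − 0.08358 = 0.109.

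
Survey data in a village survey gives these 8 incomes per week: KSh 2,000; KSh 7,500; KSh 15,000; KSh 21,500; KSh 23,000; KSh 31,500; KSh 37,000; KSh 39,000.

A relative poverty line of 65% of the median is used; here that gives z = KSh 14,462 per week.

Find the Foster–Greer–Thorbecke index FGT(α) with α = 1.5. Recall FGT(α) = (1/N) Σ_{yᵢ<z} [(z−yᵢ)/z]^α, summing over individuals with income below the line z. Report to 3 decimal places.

Incomes under z: KSh 2,000, KSh 7,500 (q = 2 of N = 8).
Gap ratios (z−y)/z: (14462−2000)/14462 = 0.8617; (14462−7500)/14462 = 0.4814.
Raised to α = 1.5: 0.79991; 0.33401.
Sum = 1.133915; FGT(1.5) = 1.133915 / 8 = 0.142.

0.142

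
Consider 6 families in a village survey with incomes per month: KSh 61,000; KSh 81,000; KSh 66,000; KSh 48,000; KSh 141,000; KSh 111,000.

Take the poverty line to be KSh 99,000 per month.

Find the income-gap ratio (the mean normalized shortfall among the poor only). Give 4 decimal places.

Incomes under z: KSh 48,000, KSh 61,000, KSh 66,000, KSh 81,000 (q = 4 of N = 6).
Relative gaps: 0.5152, 0.3838, 0.3333, 0.1818; sum = 1.414141.
The income-gap ratio divides by q (the poor only): 1.414141 / 4 = 0.3535.

0.3535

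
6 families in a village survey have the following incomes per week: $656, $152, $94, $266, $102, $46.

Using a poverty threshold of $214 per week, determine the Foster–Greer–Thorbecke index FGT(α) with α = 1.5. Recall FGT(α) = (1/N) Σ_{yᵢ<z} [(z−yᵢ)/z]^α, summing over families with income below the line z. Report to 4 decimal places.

Below the line: $46, $94, $102, $152 (q = 4 of N = 6).
Relative gaps: (214−46)/214 = 0.7850; (214−94)/214 = 0.5607; (214−102)/214 = 0.5234; (214−152)/214 = 0.2897.
Raised to α = 1.5: 0.69557; 0.41991; 0.37862; 0.15594.
Sum = 1.650045; FGT(1.5) = 1.650045 / 6 = 0.2750.

0.2750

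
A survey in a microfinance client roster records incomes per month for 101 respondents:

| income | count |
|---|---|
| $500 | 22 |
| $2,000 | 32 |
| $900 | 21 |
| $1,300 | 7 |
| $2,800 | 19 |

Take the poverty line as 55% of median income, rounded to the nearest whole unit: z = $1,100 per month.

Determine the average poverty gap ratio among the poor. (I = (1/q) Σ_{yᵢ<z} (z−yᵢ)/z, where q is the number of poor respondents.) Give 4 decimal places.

Below z: 22×$500, 21×$900 (q = 43 of N = 101).
Shortfall ratios (z−y)/z: 0.5455 (×22), 0.1818 (×21); sum = 15.818182.
The income-gap ratio divides by q (the poor only): 15.818182 / 43 = 0.3679.

0.3679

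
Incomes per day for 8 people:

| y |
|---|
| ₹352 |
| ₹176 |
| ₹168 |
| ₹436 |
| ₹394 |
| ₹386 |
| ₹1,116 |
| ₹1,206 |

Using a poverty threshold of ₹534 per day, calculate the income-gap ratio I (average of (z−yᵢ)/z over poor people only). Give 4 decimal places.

Incomes under z: ₹168, ₹176, ₹352, ₹386, ₹394, ₹436 (q = 6 of N = 8).
Relative gaps: 0.6854, 0.6704, 0.3408, 0.2772, 0.2622, 0.1835; sum = 2.419476.
The income-gap ratio divides by q (the poor only): 2.419476 / 6 = 0.4032.

0.4032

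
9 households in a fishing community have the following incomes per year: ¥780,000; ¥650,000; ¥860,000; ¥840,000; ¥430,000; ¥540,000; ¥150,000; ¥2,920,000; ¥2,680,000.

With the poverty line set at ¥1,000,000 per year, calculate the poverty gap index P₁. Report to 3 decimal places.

0.306

Incomes under z: ¥150,000, ¥430,000, ¥540,000, ¥650,000, ¥780,000, ¥840,000, ¥860,000 (q = 7 of N = 9).
Shortfall ratios: (1000000−150000)/1000000 = 0.8500; (1000000−430000)/1000000 = 0.5700; (1000000−540000)/1000000 = 0.4600; (1000000−650000)/1000000 = 0.3500; (1000000−780000)/1000000 = 0.2200; (1000000−840000)/1000000 = 0.1600; (1000000−860000)/1000000 = 0.1400.
Sum of shortfalls = 2.750000; P₁ averages over all N: 2.750000 / 9 = 0.306.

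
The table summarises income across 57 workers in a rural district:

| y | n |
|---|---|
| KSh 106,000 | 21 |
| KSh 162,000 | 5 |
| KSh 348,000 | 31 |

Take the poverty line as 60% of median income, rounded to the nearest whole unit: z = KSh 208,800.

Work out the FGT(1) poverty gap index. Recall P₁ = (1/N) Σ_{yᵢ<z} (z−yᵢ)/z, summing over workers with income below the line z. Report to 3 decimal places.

Poor units: 21×KSh 106,000, 5×KSh 162,000 (q = 26 of N = 57).
Gap ratios (z−y)/z: (208800−106000)/208800 = 0.4923 (×21); (208800−162000)/208800 = 0.2241 (×5).
Σ = 11.459770. Dividing by the full population N = 57 gives P₁ = 0.201.

0.201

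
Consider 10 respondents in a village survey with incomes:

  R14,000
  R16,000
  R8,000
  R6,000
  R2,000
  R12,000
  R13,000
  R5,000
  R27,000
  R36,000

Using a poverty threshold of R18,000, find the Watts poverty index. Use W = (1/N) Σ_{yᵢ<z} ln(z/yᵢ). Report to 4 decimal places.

Incomes under z: R2,000, R5,000, R6,000, R8,000, R12,000, R13,000, R14,000, R16,000 (q = 8 of N = 10).
Log shortfalls: ln(18000/2000) = 2.1972; ln(18000/5000) = 1.2809; ln(18000/6000) = 1.0986; ln(18000/8000) = 0.8109; ln(18000/12000) = 0.4055; ln(18000/13000) = 0.3254; ln(18000/14000) = 0.2513; ln(18000/16000) = 0.1178.
W = 6.487686 / 10 = 0.6488.

0.6488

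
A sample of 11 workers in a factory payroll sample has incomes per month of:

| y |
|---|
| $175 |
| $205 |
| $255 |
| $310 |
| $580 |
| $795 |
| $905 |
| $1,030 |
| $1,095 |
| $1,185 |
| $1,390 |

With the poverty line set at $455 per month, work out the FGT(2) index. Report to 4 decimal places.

0.0887

Below the line: $175, $205, $255, $310 (q = 4 of N = 11).
Shortfall ratios: (455−175)/455 = 0.6154; (455−205)/455 = 0.5495; (455−255)/455 = 0.4396; (455−310)/455 = 0.3187.
Squared: 0.3787; 0.3019; 0.1932; 0.1016.
Sum = 0.975365; P₂ = 0.975365 / 11 = 0.0887.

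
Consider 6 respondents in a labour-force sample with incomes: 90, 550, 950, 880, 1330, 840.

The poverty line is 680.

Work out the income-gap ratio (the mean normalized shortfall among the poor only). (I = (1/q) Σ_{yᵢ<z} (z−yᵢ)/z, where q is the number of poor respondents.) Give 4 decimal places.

0.5294

Poor units: 90, 550 (q = 2 of N = 6).
Shortfall ratios (z−y)/z: 0.8676, 0.1912; sum = 1.058824.
I averages over the q = 2 poor units only: 1.058824 / 2 = 0.5294.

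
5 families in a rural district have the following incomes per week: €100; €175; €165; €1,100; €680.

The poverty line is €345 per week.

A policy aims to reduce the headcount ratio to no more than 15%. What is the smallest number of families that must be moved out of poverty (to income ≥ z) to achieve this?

Currently q = 3 of N = 5 are below the line (H = 0.600).
A headcount ratio of at most 15% allows at most ⌊0.15 × 5⌋ = 0 poor families.
So at least 3 − 0 = 3 must be lifted.

3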